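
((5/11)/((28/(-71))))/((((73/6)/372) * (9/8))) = -176080/5621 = -31.33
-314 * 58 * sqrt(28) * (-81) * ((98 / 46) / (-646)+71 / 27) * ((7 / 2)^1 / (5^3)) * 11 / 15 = 147748155478 * sqrt(7) / 928625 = 420950.20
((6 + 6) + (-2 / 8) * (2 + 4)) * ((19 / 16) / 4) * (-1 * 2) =-399 / 64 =-6.23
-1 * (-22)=22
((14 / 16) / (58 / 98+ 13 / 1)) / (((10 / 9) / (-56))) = -2401 / 740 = -3.24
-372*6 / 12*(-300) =55800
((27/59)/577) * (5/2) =135/68086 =0.00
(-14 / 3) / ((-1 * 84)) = 1 / 18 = 0.06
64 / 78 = 32 / 39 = 0.82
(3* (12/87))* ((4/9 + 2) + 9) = 412/87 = 4.74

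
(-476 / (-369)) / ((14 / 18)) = 68 / 41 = 1.66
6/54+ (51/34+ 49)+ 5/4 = 1867/36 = 51.86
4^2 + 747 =763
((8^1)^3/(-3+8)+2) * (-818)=-426996/5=-85399.20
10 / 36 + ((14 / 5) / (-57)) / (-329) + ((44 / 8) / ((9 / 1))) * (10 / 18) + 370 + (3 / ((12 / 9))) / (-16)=8575263671 / 23146560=370.48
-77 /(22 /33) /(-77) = 3 /2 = 1.50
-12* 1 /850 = -6 /425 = -0.01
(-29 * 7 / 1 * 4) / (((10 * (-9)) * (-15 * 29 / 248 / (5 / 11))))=-3472 / 1485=-2.34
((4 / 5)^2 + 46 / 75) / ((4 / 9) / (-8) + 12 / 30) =564 / 155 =3.64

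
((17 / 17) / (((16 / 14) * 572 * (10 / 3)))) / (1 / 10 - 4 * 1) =-7 / 59488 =-0.00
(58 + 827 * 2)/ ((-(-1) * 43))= 1712/ 43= 39.81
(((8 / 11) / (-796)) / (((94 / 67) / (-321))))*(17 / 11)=365619 / 1131713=0.32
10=10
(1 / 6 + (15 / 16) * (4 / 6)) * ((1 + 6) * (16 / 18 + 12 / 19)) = 455 / 54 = 8.43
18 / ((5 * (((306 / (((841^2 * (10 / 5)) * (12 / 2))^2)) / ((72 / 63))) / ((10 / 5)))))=1152567735462144 / 595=1937088631028.81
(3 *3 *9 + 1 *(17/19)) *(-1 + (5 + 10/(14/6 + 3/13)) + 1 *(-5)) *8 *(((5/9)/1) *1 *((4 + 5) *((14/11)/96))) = 78967/627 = 125.94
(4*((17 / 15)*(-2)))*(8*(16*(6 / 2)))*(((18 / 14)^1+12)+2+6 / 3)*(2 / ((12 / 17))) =-17904128 / 105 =-170515.50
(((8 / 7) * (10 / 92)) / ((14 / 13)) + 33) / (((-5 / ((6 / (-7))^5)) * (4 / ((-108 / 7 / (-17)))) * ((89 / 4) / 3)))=94027423104 / 1003046549995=0.09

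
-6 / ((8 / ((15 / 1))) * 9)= -5 / 4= -1.25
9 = 9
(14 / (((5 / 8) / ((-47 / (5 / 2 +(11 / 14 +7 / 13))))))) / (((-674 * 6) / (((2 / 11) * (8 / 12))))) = 119756 / 14512905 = 0.01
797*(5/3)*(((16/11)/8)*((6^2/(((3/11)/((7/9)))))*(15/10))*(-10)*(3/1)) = -1115800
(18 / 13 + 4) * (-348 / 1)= -24360 / 13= -1873.85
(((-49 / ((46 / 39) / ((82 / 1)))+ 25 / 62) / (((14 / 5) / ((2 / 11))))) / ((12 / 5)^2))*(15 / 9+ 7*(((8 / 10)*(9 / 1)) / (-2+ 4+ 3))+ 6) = -2938598135 / 4312224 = -681.46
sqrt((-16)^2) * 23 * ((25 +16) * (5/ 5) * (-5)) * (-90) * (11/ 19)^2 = 821541600/ 361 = 2275738.50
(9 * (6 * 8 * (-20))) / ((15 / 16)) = -9216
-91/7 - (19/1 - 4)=-28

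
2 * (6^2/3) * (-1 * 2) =-48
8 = 8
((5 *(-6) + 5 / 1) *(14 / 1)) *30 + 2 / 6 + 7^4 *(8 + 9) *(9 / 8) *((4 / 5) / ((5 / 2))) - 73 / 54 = 4193.10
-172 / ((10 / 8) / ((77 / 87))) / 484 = -1204 / 4785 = -0.25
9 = 9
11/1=11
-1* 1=-1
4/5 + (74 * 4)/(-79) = -1164/395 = -2.95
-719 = -719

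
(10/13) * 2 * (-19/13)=-2.25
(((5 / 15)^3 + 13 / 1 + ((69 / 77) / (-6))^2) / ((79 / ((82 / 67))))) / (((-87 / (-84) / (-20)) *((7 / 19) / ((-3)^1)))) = 260569735400 / 8190753417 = 31.81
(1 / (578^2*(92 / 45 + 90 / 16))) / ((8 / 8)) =90 / 230601481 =0.00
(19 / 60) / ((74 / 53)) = 1007 / 4440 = 0.23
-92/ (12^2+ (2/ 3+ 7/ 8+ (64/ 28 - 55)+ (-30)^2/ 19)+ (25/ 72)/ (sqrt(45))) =-532235238696/ 811055825795+ 87878952 *sqrt(5)/ 811055825795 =-0.66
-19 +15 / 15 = -18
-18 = -18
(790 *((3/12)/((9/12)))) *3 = 790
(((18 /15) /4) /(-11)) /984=-1 /36080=-0.00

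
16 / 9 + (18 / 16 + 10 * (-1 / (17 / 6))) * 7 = -18425 / 1224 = -15.05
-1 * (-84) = 84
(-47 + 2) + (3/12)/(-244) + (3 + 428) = 376735/976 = 386.00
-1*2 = -2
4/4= 1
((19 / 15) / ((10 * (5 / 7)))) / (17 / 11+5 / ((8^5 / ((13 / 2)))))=6848512 / 59722875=0.11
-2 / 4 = -1 / 2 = -0.50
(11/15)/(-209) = -1/285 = -0.00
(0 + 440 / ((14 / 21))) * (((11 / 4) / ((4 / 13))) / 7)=23595 / 28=842.68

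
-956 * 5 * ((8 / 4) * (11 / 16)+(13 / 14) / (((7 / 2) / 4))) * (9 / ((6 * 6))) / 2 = -1141225 / 784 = -1455.64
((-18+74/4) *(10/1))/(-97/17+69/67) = -5695/5326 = -1.07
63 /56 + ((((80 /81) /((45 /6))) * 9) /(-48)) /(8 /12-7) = 4633 /4104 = 1.13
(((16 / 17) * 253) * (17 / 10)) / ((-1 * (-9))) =44.98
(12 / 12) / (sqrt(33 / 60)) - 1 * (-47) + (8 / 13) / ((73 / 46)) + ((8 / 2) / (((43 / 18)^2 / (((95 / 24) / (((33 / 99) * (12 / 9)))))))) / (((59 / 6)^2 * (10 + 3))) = 2 * sqrt(55) / 11 + 22267714153 / 469854937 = 48.74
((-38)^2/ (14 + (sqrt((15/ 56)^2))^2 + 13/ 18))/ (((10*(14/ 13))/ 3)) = 56766528/ 2087725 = 27.19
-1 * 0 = 0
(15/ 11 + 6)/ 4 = 81/ 44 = 1.84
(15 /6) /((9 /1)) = 5 /18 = 0.28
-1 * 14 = -14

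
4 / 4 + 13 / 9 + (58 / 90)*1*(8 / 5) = 782 / 225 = 3.48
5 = 5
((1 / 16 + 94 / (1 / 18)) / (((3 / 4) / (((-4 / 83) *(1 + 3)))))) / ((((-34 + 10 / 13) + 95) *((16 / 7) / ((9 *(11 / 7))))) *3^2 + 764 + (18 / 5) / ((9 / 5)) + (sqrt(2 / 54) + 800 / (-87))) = -117280519941624 / 228314309180449 + 15391433668 *sqrt(3) / 228314309180449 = -0.51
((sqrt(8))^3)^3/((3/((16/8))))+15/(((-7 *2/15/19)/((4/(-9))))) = 950/7+16384 *sqrt(2)/3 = 7859.21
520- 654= -134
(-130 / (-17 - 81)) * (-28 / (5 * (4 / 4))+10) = 286 / 49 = 5.84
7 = 7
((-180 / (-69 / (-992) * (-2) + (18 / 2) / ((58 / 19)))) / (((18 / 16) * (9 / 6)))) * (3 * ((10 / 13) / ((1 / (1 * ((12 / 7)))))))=-184115200 / 1225679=-150.21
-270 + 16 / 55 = -14834 / 55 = -269.71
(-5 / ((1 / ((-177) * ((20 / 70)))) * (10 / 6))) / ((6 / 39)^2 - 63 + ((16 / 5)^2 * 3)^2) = 112173750 / 651198667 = 0.17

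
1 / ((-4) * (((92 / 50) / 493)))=-66.98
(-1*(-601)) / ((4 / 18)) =5409 / 2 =2704.50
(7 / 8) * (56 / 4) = 49 / 4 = 12.25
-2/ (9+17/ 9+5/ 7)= -126/ 731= -0.17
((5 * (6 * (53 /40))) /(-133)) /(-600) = 53 /106400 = 0.00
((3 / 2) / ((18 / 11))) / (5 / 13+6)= 143 / 996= 0.14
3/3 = 1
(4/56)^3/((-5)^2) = 1/68600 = 0.00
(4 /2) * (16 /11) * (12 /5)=384 /55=6.98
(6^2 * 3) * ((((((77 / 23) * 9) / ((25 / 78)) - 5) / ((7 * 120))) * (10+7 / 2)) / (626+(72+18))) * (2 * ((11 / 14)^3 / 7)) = 16552977507 / 553555352000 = 0.03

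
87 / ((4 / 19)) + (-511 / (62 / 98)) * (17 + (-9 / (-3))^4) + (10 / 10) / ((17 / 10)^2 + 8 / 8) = -3798201105 / 48236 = -78742.04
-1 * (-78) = 78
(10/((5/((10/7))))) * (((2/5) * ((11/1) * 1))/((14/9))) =396/49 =8.08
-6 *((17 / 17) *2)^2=-24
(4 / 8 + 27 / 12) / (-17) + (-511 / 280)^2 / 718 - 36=-706134207 / 19529600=-36.16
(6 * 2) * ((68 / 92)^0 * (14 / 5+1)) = 228 / 5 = 45.60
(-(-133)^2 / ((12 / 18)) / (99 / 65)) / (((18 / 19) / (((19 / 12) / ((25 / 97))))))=-8052404269 / 71280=-112968.63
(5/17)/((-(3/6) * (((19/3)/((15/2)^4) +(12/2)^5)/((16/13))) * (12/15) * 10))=-0.00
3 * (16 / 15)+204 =207.20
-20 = -20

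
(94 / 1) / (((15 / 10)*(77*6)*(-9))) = -94 / 6237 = -0.02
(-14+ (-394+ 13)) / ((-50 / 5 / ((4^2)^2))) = 10112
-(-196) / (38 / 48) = 4704 / 19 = 247.58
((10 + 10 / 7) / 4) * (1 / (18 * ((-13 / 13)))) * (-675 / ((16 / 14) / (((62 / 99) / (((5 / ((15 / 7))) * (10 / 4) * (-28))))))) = -775 / 2156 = -0.36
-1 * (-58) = 58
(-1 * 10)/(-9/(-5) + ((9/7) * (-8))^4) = -120050/134390889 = -0.00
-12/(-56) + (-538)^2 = 289444.21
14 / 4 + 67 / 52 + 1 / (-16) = 983 / 208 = 4.73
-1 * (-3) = 3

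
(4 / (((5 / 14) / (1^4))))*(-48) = -2688 / 5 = -537.60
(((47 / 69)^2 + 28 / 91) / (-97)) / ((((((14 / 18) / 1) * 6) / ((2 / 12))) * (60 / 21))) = -47761 / 480289680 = -0.00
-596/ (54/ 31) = -9238/ 27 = -342.15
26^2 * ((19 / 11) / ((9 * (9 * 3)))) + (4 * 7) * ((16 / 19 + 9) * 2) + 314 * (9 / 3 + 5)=155812636 / 50787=3067.96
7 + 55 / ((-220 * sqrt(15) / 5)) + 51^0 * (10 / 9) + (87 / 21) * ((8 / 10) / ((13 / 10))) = 10.34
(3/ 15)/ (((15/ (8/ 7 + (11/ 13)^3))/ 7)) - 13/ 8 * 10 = -10602803/ 659100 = -16.09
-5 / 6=-0.83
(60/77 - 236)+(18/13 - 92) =-326162/1001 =-325.84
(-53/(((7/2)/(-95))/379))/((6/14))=3816530/3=1272176.67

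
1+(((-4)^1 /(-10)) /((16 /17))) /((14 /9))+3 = 2393 /560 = 4.27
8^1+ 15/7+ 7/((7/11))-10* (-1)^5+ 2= 232/7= 33.14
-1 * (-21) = 21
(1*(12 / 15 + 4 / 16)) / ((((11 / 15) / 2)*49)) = 9 / 154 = 0.06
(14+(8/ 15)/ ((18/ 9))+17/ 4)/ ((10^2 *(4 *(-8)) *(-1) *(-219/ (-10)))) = 1111/ 4204800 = 0.00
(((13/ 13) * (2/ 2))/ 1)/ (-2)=-1/ 2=-0.50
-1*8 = -8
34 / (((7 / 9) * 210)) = 0.21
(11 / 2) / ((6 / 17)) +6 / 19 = 3625 / 228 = 15.90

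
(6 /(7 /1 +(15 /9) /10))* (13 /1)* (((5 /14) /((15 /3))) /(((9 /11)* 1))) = 286 /301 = 0.95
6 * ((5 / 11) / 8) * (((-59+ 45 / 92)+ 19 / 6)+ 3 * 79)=250685 / 4048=61.93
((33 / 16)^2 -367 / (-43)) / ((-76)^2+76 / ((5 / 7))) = 703895 / 323767296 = 0.00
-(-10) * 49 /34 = 245 /17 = 14.41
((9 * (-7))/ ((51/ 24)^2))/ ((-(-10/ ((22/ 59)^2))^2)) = 236130048/ 87547933225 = 0.00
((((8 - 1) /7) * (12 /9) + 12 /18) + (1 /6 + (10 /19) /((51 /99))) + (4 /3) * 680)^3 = 5482490447461619899 /7278825672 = 753210846.71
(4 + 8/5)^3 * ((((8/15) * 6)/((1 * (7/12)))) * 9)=5419008/625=8670.41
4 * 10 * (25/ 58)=500/ 29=17.24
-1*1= -1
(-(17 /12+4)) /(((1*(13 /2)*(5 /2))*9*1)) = -1 /27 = -0.04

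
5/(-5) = -1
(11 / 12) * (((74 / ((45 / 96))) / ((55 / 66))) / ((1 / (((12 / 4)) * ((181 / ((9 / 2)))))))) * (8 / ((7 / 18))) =75435008 / 175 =431057.19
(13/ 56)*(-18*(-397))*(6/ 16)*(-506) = -35254791/ 112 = -314774.92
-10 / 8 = -5 / 4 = -1.25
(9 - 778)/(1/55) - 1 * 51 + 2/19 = -804572/19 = -42345.89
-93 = -93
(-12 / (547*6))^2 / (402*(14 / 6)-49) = 4 / 265996801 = 0.00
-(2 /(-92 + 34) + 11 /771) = 452 /22359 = 0.02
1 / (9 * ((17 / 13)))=13 / 153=0.08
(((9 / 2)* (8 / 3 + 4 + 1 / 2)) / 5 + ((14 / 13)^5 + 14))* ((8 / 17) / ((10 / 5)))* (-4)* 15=-1951383804 / 6311981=-309.16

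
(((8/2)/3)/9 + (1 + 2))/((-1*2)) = -85/54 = -1.57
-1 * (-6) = 6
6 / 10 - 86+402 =1583 / 5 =316.60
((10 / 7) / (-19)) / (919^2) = -10 / 112326613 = -0.00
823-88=735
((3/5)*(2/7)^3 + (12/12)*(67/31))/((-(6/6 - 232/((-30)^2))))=-5204205/1775711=-2.93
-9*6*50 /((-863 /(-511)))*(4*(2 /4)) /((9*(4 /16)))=-1226400 /863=-1421.09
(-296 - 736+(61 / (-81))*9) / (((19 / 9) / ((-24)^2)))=-5385024 / 19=-283422.32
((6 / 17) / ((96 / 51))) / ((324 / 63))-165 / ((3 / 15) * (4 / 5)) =-197993 / 192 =-1031.21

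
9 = 9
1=1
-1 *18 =-18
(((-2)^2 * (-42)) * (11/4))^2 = 213444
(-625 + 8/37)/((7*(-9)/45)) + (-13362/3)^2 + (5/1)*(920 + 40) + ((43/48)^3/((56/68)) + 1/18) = 1136759921674031/57286656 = 19843363.20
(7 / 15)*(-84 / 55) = -196 / 275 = -0.71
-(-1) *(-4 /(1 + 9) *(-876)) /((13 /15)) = 5256 /13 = 404.31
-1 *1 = -1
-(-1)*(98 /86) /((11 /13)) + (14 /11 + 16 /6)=7501 /1419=5.29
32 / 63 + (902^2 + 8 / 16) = 102514231 / 126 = 813605.01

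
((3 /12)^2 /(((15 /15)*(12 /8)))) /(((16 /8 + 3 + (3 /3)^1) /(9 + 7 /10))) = 97 /1440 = 0.07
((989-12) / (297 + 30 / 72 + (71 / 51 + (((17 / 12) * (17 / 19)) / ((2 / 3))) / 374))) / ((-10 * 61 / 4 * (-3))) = 111080992 / 15543080295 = 0.01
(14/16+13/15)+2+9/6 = 629/120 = 5.24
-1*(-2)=2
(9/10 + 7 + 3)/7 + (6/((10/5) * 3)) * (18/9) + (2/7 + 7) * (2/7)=2763/490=5.64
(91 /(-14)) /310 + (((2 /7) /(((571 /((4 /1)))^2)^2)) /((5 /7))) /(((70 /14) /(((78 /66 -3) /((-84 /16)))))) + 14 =13.98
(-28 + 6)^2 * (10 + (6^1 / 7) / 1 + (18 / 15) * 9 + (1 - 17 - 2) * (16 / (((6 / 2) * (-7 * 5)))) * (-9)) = -51304 / 35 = -1465.83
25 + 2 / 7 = 177 / 7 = 25.29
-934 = -934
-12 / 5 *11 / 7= -132 / 35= -3.77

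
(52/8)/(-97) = -13/194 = -0.07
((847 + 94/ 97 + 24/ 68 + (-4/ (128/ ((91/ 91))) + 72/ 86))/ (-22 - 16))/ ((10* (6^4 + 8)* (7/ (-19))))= 1926691749/ 414233021440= 0.00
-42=-42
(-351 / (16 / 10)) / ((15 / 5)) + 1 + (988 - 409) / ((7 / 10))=42281 / 56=755.02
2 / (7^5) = 2 / 16807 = 0.00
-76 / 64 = -19 / 16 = -1.19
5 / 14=0.36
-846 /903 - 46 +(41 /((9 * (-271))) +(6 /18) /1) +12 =-25416152 /734139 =-34.62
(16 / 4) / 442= 2 / 221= 0.01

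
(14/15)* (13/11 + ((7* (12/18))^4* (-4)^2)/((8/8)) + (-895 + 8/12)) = 83515852/13365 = 6248.85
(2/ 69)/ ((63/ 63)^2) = 0.03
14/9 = 1.56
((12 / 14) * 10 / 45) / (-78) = -2 / 819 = -0.00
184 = 184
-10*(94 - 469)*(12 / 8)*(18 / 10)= 10125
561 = 561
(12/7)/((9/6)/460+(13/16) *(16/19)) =209760/84119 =2.49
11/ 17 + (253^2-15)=1087909/ 17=63994.65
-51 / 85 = -3 / 5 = -0.60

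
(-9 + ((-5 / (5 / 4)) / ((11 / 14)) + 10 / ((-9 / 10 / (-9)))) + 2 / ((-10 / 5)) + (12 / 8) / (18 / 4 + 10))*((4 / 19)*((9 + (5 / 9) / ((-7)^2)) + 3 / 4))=466962061 / 2672901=174.70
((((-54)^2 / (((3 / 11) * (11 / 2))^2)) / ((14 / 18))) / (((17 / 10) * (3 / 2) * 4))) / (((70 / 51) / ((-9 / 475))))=-52488 / 23275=-2.26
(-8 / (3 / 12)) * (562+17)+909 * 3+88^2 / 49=-766505 / 49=-15642.96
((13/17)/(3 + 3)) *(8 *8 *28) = 11648/51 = 228.39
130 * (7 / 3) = 910 / 3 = 303.33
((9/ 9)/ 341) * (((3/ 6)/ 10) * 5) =1/ 1364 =0.00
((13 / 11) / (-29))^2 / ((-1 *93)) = -169 / 9463773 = -0.00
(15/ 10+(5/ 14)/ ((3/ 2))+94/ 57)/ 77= 901/ 20482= 0.04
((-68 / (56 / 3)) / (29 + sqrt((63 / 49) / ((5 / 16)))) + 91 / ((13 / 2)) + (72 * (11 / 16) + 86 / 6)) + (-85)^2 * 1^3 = 18 * sqrt(35) / 12061 + 37747693 / 5169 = 7302.72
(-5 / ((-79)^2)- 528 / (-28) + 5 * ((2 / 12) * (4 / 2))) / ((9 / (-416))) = -1118942656 / 1179549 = -948.62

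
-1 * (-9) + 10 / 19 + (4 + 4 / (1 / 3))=485 / 19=25.53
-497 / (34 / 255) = -7455 / 2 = -3727.50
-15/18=-5/6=-0.83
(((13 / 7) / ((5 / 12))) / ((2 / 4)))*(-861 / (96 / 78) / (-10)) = 62361 / 100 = 623.61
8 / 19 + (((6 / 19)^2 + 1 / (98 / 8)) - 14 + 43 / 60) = -12.68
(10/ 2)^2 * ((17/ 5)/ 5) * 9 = 153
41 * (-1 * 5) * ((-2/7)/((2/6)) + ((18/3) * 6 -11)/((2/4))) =-70520/7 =-10074.29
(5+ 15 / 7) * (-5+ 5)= 0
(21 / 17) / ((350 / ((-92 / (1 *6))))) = -23 / 425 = -0.05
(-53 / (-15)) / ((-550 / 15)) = -53 / 550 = -0.10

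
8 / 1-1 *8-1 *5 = -5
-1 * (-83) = 83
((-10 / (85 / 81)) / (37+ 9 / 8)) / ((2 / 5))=-648 / 1037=-0.62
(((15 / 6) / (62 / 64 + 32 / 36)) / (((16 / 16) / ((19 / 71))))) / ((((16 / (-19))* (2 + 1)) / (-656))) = 710448 / 7597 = 93.52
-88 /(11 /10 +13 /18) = -48.29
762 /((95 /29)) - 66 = 15828 /95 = 166.61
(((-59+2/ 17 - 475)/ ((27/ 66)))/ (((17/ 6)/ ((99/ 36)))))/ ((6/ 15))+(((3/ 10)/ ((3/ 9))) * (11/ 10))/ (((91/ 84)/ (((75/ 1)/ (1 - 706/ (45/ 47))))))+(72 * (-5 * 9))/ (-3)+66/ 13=-777477427481/ 373487127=-2081.67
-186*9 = -1674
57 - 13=44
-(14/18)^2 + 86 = 6917/81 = 85.40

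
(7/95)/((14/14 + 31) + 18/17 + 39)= 17/16625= 0.00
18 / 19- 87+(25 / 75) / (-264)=-1294939 / 15048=-86.05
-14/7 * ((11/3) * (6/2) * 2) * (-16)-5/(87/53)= 700.95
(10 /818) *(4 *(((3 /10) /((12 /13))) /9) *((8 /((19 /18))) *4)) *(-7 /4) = -728 /7771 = -0.09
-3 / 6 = -1 / 2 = -0.50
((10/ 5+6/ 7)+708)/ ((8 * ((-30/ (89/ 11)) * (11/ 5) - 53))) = -55358/ 38101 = -1.45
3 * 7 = 21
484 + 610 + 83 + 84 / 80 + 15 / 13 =306593 / 260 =1179.20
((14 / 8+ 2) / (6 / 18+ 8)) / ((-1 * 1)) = -9 / 20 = -0.45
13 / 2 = 6.50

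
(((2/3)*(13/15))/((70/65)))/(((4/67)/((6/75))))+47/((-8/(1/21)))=27667/63000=0.44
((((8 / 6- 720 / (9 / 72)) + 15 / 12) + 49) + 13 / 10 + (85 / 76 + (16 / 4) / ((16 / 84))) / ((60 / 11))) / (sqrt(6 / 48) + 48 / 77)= -16019671976 / 1187785 + 154189342769 * sqrt(2) / 28506840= -5837.74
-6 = -6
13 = 13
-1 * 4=-4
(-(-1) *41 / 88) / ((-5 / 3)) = -123 / 440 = -0.28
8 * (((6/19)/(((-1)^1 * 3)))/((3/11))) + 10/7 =-662/399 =-1.66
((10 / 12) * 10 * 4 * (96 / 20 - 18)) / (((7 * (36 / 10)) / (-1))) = 1100 / 63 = 17.46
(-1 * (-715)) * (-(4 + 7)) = -7865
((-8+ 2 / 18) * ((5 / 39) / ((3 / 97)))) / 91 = -34435 / 95823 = -0.36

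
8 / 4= 2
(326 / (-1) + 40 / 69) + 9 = -21833 / 69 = -316.42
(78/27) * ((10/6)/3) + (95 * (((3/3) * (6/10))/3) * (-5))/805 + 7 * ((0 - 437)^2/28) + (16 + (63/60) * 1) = 6228484223/130410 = 47760.79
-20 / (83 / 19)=-380 / 83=-4.58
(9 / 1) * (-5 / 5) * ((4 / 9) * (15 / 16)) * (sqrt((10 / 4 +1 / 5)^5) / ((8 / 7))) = -45927 * sqrt(30) / 6400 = -39.31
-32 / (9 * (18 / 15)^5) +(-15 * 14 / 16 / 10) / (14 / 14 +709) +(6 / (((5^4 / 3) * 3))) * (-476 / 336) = -4485476219 / 3105540000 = -1.44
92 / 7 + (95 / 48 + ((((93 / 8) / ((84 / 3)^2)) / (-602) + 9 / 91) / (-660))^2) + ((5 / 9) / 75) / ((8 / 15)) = 15885038521337200957361 / 1049493269041407590400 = 15.14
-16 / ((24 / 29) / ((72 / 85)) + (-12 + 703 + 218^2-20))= -0.00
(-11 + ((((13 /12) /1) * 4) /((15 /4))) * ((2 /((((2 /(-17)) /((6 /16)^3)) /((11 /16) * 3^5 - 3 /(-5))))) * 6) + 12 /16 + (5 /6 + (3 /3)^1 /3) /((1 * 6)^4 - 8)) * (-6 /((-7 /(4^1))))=-1858917533 /515200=-3608.15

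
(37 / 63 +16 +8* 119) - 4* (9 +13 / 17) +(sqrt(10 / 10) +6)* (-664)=-3982483 / 1071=-3718.47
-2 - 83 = -85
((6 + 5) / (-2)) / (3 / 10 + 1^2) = -4.23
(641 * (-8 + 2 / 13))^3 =-279495360922968 / 2197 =-127216823360.48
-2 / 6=-1 / 3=-0.33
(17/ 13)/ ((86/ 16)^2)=1088/ 24037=0.05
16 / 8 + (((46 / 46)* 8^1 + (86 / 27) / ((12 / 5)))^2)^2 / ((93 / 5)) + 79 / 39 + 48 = 458.92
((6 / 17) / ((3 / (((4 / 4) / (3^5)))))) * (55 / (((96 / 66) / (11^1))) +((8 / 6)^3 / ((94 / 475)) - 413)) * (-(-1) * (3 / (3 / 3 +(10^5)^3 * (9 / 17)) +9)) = 2044190250000005148331 / 31453434000000059412042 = 0.06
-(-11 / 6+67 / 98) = 169 / 147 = 1.15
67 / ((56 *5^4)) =67 / 35000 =0.00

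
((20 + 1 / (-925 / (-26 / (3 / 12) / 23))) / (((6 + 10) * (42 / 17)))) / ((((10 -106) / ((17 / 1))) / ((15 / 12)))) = -10249963 / 91499520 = -0.11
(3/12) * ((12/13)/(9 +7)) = 3/208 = 0.01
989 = 989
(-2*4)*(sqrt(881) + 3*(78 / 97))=-8*sqrt(881) - 1872 / 97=-256.75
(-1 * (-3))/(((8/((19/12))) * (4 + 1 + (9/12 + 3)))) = 0.07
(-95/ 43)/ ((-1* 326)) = 95/ 14018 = 0.01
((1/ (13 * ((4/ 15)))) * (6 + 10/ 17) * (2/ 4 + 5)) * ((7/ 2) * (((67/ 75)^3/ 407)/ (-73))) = -14737387/ 16788403125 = -0.00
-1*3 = -3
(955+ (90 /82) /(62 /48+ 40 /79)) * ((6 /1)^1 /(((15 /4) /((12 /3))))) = 854814176 /139769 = 6115.91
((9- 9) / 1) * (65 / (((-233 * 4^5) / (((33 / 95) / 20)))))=0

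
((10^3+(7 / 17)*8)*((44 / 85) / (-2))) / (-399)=375232 / 576555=0.65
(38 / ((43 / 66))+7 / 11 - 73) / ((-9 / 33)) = 6640 / 129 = 51.47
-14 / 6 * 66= -154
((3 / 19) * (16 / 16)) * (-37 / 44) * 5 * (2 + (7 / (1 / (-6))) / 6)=2775 / 836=3.32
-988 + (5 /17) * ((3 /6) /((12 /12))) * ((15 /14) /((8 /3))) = -3762079 /3808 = -987.94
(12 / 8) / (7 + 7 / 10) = 15 / 77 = 0.19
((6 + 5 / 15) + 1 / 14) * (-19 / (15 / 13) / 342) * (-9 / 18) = 3497 / 22680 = 0.15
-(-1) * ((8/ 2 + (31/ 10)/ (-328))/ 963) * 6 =4363/ 175480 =0.02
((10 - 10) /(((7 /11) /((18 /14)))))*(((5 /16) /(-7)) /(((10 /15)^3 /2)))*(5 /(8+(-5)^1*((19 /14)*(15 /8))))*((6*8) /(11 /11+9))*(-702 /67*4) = 0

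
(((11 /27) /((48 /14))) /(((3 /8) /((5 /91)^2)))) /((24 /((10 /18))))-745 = -46259510105 /62093304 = -745.00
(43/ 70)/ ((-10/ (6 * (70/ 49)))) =-129/ 245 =-0.53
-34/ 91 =-0.37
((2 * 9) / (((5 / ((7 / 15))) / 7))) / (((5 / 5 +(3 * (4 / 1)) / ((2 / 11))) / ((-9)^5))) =-17360406 / 1675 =-10364.42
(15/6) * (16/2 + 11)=95/2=47.50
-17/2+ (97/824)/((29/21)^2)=-5847587/692984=-8.44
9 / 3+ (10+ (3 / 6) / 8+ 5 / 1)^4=51477.04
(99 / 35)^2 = 9801 / 1225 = 8.00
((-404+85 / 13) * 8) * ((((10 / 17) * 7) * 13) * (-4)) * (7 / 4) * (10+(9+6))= 506366000 / 17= 29786235.29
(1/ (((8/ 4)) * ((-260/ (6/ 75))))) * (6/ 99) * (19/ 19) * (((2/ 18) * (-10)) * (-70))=-14/ 19305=-0.00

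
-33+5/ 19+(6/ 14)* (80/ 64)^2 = -68239/ 2128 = -32.07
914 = 914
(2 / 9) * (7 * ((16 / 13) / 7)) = 32 / 117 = 0.27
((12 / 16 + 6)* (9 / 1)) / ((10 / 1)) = 243 / 40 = 6.08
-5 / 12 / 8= -5 / 96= -0.05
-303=-303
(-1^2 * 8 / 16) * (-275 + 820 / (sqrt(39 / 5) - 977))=205 * sqrt(195) / 2386303 + 658236175 / 4772606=137.92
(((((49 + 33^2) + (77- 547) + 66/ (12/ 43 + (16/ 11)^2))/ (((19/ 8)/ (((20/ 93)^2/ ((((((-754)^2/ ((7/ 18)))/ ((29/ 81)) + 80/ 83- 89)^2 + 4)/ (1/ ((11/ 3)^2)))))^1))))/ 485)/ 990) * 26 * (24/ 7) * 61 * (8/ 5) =96964326564671488/ 88556397594544924176264150472575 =0.00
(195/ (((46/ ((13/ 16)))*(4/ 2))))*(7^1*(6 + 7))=230685/ 1472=156.72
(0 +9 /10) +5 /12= 79 /60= 1.32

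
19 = 19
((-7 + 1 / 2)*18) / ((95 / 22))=-2574 / 95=-27.09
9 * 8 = 72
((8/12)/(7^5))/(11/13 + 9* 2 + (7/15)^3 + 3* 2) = 14625/9198336644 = 0.00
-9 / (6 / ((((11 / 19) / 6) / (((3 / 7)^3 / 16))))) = -15092 / 513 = -29.42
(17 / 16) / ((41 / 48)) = 1.24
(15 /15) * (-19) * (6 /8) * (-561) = 31977 /4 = 7994.25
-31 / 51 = -0.61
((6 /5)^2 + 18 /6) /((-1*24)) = -37 /200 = -0.18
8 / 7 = 1.14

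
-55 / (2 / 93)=-5115 / 2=-2557.50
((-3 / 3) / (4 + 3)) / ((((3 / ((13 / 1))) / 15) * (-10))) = 13 / 14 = 0.93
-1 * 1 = -1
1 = 1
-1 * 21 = -21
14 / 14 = 1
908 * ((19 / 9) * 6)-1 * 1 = 34501 / 3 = 11500.33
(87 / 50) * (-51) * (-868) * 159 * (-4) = -1224718488 / 25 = -48988739.52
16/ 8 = 2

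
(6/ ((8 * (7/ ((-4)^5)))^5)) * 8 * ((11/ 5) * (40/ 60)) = -12094627905536/ 84035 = -143923697.33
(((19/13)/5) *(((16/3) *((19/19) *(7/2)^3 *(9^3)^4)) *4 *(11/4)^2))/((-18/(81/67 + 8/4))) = -354689143850017053/3484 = -101805150358787.90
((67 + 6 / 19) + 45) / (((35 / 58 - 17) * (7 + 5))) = -30943 / 54207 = -0.57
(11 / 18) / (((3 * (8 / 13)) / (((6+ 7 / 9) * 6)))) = 8723 / 648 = 13.46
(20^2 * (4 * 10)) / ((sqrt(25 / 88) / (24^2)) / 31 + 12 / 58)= 78112449626112000 / 1010074758623 - 2402703360000 * sqrt(22) / 1010074758623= 77322.18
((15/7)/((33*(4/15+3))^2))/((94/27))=10125/191162818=0.00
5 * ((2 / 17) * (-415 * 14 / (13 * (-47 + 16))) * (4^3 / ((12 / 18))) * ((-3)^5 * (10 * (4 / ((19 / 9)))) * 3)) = -1463785344000 / 130169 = -11245268.41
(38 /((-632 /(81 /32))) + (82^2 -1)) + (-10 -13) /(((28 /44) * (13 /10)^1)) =6160727407 /920192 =6695.05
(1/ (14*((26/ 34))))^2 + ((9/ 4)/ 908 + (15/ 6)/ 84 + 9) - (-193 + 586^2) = -30966314048311/ 90229776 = -343193.96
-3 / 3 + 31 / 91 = -60 / 91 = -0.66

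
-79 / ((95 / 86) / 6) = -40764 / 95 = -429.09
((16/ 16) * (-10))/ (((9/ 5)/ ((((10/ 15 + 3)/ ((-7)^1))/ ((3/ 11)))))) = 6050/ 567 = 10.67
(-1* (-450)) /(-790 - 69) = -450 /859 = -0.52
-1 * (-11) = 11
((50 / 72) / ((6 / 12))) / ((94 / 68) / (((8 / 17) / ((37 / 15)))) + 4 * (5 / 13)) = 13000 / 82221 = 0.16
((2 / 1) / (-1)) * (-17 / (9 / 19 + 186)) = 646 / 3543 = 0.18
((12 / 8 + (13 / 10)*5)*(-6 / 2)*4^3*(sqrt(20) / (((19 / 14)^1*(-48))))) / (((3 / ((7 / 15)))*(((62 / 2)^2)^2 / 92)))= 577024*sqrt(5) / 789610455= 0.00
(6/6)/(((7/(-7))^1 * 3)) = -1/3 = -0.33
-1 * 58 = -58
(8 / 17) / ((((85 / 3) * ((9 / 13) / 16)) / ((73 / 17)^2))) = 7.08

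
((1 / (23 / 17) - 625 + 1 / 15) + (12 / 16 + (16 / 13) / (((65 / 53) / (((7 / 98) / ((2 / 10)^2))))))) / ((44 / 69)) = -1014871999 / 1041040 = -974.86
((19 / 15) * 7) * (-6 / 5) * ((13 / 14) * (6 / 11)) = -1482 / 275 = -5.39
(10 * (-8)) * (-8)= 640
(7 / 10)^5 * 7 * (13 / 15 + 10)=19176787 / 1500000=12.78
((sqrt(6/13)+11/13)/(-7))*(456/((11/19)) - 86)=-7718/91 - 7718*sqrt(78)/1001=-152.91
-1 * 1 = -1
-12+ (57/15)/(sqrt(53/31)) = -12+ 19* sqrt(1643)/265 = -9.09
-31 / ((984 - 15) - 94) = -31 / 875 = -0.04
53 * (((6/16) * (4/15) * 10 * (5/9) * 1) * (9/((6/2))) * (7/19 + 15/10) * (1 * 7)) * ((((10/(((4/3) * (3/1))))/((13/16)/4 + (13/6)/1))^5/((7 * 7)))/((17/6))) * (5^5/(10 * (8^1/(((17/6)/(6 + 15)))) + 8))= 56.54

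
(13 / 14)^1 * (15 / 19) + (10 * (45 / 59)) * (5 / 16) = 195645 / 62776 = 3.12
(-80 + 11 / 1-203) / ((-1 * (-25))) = -272 / 25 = -10.88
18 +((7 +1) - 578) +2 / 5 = -2758 / 5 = -551.60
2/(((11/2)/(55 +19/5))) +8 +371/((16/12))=67679/220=307.63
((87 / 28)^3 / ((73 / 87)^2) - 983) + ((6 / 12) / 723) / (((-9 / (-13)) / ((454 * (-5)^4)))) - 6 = -662.95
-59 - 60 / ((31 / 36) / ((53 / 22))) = -77359 / 341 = -226.86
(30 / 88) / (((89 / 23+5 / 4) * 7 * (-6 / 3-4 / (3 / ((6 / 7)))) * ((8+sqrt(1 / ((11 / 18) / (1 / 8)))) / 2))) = -3680 / 4847689+690 * sqrt(11) / 53324579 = -0.00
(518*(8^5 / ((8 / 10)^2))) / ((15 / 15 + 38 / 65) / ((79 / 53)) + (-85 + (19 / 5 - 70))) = -136188416000 / 770953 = -176649.44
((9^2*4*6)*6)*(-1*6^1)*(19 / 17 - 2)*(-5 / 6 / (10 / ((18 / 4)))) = -393660 / 17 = -23156.47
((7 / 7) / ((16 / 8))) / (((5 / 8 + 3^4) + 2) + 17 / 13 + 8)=52 / 9665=0.01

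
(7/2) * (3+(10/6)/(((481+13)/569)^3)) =14042588707/723322704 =19.41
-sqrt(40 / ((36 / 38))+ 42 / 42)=-sqrt(389) / 3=-6.57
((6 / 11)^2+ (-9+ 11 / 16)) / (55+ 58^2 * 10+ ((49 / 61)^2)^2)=-0.00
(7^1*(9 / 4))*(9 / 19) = 7.46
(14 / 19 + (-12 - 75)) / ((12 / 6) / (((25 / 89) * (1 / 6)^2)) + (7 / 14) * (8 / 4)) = -40975 / 122227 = -0.34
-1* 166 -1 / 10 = -1661 / 10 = -166.10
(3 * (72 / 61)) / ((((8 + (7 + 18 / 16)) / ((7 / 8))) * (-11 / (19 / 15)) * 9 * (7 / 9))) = -456 / 144265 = -0.00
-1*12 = -12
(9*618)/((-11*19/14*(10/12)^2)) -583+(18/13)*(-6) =-76606799/67925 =-1127.81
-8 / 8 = -1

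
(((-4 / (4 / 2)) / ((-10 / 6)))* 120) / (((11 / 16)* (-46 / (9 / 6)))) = -1728 / 253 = -6.83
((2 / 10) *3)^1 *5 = 3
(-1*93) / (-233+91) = 93 / 142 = 0.65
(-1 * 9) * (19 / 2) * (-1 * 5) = 855 / 2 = 427.50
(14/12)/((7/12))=2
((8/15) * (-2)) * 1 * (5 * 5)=-80/3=-26.67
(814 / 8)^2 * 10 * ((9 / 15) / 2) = 496947 / 16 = 31059.19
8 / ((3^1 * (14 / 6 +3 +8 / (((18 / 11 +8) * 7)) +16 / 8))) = 1484 / 4147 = 0.36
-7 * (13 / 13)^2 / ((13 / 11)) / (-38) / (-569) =-77 / 281086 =-0.00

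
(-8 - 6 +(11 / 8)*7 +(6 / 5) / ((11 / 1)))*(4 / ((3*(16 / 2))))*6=-1877 / 440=-4.27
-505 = -505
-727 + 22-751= -1456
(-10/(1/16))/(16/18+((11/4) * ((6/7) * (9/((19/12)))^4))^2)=-149795026021620/5669053016873564497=-0.00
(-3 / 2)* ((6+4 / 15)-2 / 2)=-79 / 10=-7.90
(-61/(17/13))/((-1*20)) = 793/340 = 2.33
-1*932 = -932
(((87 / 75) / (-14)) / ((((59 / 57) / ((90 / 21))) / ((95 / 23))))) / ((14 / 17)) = -1601757 / 930902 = -1.72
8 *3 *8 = 192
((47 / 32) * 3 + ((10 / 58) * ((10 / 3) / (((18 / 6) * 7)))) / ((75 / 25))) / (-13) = -774421 / 2280096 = -0.34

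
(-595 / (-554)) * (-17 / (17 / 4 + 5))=-1.97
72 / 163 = 0.44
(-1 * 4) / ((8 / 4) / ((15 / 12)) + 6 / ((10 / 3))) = -20 / 17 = -1.18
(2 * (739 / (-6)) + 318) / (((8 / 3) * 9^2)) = 215 / 648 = 0.33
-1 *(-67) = 67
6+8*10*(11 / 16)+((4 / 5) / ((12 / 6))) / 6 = 916 / 15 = 61.07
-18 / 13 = -1.38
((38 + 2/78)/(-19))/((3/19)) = -1483/117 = -12.68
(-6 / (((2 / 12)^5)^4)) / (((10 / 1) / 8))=-17549560512302284.80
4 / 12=0.33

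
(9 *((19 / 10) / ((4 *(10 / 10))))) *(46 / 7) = 3933 / 140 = 28.09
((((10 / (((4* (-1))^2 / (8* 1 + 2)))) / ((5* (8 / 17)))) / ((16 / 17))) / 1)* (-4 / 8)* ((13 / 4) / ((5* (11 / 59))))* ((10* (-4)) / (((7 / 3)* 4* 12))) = 1108315 / 630784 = 1.76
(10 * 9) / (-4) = -45 / 2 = -22.50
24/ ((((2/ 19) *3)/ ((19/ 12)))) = 361/ 3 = 120.33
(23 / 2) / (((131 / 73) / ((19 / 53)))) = 31901 / 13886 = 2.30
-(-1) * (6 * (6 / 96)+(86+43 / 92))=15979 / 184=86.84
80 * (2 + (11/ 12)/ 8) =1015/ 6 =169.17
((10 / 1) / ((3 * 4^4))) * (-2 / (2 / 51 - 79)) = 85 / 257728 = 0.00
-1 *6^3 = -216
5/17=0.29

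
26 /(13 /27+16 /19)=13338 /679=19.64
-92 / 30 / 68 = -23 / 510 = -0.05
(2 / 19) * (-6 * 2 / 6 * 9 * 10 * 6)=-2160 / 19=-113.68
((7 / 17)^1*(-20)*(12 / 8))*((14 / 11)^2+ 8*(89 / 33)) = -589400 / 2057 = -286.53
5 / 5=1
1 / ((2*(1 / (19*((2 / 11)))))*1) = 19 / 11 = 1.73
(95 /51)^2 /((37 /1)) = 9025 /96237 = 0.09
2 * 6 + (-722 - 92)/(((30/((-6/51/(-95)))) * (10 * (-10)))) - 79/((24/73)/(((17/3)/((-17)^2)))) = 105941759/14535000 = 7.29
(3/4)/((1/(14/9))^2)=49/27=1.81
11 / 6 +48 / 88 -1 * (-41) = 2863 / 66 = 43.38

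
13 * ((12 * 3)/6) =78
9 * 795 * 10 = 71550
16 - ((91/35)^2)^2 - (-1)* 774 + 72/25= 466989/625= 747.18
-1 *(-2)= 2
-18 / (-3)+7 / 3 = 25 / 3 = 8.33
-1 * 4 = -4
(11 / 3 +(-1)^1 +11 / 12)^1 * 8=86 / 3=28.67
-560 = -560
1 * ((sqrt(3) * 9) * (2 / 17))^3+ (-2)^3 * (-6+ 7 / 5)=17496 * sqrt(3) / 4913+ 184 / 5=42.97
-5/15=-1/3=-0.33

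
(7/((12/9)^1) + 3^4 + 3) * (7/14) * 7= 2499/8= 312.38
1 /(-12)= -1 /12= -0.08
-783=-783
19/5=3.80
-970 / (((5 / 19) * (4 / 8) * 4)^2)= -35017 / 10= -3501.70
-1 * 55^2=-3025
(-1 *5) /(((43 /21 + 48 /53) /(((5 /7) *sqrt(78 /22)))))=-3975 *sqrt(429) /36157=-2.28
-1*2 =-2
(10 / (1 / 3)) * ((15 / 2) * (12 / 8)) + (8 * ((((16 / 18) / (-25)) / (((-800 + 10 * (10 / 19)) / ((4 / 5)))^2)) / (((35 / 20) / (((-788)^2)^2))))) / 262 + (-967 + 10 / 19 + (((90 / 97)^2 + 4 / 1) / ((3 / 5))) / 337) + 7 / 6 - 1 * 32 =-3995191559254669200741551 / 4428460188311340234375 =-902.16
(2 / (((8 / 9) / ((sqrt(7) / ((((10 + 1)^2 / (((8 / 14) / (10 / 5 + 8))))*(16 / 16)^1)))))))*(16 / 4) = 18*sqrt(7) / 4235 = 0.01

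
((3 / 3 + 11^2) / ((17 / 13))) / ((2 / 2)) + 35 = 128.29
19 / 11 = 1.73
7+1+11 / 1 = 19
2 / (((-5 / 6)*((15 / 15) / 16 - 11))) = 192 / 875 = 0.22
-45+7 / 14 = -89 / 2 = -44.50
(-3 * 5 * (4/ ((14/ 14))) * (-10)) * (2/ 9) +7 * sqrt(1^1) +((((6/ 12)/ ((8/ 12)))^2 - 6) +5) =139.90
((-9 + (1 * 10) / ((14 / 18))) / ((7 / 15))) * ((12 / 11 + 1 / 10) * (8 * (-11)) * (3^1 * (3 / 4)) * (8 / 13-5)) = 5443443 / 637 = 8545.44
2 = 2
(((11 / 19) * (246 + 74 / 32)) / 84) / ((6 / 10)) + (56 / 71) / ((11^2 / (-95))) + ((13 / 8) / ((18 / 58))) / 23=4138818907 / 1681911616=2.46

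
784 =784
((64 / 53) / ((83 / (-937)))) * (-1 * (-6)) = -359808 / 4399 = -81.79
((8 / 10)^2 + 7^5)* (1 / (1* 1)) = 420191 / 25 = 16807.64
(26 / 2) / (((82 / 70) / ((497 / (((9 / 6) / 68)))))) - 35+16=30752023 / 123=250016.45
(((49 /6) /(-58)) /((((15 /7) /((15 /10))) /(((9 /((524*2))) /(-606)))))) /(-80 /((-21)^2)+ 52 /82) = 6201783 /2010214408960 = 0.00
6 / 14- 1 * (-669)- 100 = 3986 / 7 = 569.43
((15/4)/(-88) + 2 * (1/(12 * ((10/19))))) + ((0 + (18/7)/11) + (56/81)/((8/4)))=851723/997920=0.85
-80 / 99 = -0.81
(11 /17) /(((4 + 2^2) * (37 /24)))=33 /629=0.05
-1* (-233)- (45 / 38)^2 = 334427 / 1444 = 231.60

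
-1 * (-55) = 55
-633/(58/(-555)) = 351315/58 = 6057.16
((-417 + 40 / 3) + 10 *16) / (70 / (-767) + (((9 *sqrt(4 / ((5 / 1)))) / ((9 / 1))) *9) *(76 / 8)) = -24512237763 *sqrt(5) / 17202134149 - 196236950 / 51606402447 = -3.19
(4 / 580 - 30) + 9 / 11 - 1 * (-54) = 39596 / 1595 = 24.83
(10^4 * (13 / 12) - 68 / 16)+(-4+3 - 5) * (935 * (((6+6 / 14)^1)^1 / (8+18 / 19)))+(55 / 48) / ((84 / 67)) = 3916387 / 576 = 6799.28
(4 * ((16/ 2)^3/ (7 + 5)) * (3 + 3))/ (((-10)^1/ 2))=-1024/ 5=-204.80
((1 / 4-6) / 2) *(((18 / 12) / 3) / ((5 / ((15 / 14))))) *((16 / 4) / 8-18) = 5.39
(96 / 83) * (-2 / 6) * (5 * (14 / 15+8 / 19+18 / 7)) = -250624 / 33117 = -7.57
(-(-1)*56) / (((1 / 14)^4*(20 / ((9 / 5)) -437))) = -19361664 / 3833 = -5051.31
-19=-19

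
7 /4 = 1.75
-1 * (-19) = 19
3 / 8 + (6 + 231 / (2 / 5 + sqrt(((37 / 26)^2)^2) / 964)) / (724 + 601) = 11292201339 / 13887833800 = 0.81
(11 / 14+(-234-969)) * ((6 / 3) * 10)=-24044.29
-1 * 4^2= -16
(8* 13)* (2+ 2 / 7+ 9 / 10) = 331.31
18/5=3.60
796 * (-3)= -2388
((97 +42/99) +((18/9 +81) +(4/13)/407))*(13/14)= 1431943/8547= 167.54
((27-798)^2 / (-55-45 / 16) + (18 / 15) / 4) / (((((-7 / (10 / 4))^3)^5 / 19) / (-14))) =-441173807373046875 / 822288505091293184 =-0.54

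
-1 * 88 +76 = -12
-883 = -883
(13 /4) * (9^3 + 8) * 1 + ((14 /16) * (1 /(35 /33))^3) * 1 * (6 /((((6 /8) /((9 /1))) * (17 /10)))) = 202111789 /83300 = 2426.31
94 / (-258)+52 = 6661 / 129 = 51.64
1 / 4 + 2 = 9 / 4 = 2.25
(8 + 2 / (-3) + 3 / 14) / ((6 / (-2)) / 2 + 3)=317 / 63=5.03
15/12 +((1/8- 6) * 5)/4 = -195/32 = -6.09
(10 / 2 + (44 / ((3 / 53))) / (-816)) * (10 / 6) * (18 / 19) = 12385 / 1938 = 6.39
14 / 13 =1.08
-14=-14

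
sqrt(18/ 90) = sqrt(5)/ 5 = 0.45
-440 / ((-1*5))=88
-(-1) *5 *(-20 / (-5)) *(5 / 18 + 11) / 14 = 145 / 9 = 16.11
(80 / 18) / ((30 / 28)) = 112 / 27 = 4.15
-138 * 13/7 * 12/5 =-21528/35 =-615.09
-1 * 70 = -70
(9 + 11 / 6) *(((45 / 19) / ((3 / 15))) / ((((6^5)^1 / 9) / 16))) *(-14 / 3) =-11375 / 1026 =-11.09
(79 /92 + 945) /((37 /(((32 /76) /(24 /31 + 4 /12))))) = 16185534 /1665407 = 9.72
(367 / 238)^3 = 49430863 / 13481272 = 3.67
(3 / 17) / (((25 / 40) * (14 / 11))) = 132 / 595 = 0.22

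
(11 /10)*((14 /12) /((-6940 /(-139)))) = 0.03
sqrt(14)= 3.74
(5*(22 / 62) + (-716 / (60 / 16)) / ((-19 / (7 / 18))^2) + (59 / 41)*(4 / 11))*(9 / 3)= 13598243011 / 2044092105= 6.65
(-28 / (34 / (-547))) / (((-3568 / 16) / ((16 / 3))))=-122528 / 11373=-10.77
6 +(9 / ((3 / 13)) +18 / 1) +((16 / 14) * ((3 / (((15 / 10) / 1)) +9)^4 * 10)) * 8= 9370681 / 7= 1338668.71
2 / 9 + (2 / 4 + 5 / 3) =43 / 18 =2.39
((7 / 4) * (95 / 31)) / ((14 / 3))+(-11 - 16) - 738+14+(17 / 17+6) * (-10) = -203323 / 248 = -819.85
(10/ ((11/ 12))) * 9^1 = 1080/ 11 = 98.18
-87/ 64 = -1.36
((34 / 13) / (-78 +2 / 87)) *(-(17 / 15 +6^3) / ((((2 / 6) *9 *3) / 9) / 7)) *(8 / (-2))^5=-179838512 / 3445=-52202.76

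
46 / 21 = 2.19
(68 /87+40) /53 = 3548 /4611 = 0.77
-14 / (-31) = 14 / 31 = 0.45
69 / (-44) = -69 / 44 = -1.57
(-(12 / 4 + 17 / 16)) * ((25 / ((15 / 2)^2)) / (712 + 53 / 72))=-130 / 51317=-0.00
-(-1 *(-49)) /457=-49 /457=-0.11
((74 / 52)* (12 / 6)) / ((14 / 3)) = 111 / 182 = 0.61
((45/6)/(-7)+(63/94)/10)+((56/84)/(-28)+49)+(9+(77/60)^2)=69428021/1184400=58.62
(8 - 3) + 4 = 9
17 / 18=0.94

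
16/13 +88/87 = 2536/1131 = 2.24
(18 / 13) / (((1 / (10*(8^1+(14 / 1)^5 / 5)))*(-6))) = -3227184 / 13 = -248244.92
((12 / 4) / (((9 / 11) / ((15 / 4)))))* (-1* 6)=-165 / 2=-82.50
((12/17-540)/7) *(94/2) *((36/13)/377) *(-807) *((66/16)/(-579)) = -152.92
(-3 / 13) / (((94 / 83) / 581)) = -144669 / 1222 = -118.39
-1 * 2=-2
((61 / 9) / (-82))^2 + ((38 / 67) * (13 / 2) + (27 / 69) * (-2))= 2443015961 / 839296404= 2.91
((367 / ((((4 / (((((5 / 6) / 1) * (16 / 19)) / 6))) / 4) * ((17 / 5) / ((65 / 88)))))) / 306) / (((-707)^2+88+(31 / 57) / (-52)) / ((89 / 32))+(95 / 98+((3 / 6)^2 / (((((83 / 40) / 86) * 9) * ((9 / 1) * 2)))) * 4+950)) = 2806253893625 / 16640412108466779754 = 0.00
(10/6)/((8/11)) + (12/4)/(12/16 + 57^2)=2.29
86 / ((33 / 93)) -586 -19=-362.64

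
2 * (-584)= -1168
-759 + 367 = -392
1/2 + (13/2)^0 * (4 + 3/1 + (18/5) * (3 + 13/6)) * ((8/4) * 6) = 3077/10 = 307.70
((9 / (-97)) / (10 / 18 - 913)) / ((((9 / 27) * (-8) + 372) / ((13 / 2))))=3159 / 1765185824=0.00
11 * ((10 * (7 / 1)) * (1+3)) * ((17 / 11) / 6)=2380 / 3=793.33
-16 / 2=-8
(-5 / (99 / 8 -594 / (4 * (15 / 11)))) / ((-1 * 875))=-8 / 135135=-0.00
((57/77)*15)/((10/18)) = 1539/77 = 19.99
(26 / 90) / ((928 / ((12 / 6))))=13 / 20880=0.00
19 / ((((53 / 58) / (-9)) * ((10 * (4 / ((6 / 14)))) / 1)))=-14877 / 7420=-2.00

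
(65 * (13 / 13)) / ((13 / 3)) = 15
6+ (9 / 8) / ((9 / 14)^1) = 31 / 4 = 7.75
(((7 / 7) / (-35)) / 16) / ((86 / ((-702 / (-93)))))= -117 / 746480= -0.00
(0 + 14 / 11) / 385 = 0.00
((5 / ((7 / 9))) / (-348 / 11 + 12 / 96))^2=15681600 / 376786921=0.04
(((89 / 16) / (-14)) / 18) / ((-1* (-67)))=-89 / 270144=-0.00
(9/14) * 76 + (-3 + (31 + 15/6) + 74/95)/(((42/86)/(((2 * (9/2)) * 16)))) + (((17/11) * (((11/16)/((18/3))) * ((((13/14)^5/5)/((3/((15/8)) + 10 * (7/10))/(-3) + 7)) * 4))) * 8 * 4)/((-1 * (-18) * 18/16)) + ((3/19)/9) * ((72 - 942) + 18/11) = 1632898217720729/176405935860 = 9256.48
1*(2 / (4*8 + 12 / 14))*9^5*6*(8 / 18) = 1102248 / 115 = 9584.77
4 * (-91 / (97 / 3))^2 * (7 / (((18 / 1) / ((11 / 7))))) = 182182 / 9409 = 19.36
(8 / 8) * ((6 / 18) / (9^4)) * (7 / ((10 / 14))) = 49 / 98415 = 0.00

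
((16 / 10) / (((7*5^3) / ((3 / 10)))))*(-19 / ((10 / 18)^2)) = -18468 / 546875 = -0.03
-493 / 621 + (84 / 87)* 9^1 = 142195 / 18009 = 7.90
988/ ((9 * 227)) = 988/ 2043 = 0.48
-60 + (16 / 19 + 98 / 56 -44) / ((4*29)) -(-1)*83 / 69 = -35983655 / 608304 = -59.15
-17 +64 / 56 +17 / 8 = -769 / 56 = -13.73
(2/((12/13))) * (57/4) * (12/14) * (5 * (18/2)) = 33345/28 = 1190.89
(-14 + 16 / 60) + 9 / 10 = -77 / 6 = -12.83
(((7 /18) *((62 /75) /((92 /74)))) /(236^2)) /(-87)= -8029 /150454389600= -0.00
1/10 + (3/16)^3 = 2183/20480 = 0.11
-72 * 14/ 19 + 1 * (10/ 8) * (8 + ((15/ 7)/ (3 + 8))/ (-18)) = -43.07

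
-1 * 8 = -8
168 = 168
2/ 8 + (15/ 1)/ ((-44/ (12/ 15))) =-1/ 44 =-0.02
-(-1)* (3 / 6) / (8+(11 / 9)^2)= 81 / 1538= 0.05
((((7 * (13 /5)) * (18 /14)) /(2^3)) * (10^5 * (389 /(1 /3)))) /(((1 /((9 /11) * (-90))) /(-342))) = 94560084450000 /11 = 8596371313636.36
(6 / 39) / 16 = 0.01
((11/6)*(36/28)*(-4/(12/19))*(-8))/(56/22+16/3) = 6897/455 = 15.16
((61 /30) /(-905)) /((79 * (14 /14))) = -61 /2144850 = -0.00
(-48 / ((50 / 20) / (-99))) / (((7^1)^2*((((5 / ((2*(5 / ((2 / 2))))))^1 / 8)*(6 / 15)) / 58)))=4409856 / 49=89997.06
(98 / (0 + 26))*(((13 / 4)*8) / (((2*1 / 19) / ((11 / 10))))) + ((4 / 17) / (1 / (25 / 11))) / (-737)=1024.10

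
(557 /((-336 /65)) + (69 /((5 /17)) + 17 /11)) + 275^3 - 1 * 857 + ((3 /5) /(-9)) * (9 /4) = 384312782561 /18480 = 20796146.24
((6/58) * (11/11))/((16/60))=45/116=0.39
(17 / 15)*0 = 0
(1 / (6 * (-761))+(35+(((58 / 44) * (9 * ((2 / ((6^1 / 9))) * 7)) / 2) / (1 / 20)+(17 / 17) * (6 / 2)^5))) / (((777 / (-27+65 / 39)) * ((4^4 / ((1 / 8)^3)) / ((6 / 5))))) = -2642786893 / 3196977315840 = -0.00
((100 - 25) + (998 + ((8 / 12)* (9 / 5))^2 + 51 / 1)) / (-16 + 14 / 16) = -225088 / 3025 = -74.41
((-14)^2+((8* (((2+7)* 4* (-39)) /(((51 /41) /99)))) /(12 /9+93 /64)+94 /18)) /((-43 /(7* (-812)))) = -42380545.76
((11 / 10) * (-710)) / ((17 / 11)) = -505.35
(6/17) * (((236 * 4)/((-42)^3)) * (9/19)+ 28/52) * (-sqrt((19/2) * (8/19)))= -541292/1440257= -0.38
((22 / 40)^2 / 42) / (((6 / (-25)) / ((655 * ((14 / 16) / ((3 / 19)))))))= -1505845 / 13824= -108.93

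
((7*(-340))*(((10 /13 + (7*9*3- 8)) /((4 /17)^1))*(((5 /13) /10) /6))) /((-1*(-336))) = -35.08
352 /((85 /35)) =2464 /17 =144.94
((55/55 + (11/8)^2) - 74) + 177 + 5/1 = 7097/64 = 110.89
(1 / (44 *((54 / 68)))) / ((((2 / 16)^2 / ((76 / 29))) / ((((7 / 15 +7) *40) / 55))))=37044224 / 1421145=26.07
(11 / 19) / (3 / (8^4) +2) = 4096 / 14155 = 0.29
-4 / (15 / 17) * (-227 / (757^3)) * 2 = 30872 / 6506971395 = 0.00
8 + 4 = 12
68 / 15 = 4.53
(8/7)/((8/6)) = 6/7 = 0.86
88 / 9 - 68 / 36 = 71 / 9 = 7.89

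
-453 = -453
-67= -67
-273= -273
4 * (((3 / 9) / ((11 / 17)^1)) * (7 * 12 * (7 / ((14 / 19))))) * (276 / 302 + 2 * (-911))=-4973910592 / 1661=-2994527.75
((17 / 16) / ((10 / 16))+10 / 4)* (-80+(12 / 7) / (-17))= -28596 / 85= -336.42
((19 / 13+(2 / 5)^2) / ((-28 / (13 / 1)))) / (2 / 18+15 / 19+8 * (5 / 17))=-1531989 / 6620600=-0.23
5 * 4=20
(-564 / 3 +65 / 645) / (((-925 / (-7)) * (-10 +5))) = 169673 / 596625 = 0.28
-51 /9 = -17 /3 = -5.67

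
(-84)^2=7056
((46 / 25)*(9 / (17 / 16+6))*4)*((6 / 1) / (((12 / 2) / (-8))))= -211968 / 2825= -75.03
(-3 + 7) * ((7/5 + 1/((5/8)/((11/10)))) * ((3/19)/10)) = 0.20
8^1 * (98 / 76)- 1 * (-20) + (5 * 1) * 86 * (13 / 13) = 8746 / 19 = 460.32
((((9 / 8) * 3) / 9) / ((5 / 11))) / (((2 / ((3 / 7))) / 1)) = 99 / 560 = 0.18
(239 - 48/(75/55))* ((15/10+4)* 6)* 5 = 33627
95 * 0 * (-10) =0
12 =12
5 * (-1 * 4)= -20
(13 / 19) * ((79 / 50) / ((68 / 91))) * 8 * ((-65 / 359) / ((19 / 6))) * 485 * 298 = -210714507276 / 2203183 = -95640.95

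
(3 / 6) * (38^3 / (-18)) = -1524.22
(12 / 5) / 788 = 3 / 985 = 0.00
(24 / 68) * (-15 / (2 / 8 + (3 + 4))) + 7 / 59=-17789 / 29087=-0.61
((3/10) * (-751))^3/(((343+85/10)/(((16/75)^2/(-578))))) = 40662216096/15872421875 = 2.56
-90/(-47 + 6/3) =2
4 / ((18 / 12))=8 / 3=2.67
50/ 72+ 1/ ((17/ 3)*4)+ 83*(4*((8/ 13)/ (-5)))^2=13481201/ 646425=20.86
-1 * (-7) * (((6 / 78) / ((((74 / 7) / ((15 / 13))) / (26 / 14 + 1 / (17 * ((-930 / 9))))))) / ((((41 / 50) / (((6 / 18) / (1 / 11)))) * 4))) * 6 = 395523975 / 540434284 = 0.73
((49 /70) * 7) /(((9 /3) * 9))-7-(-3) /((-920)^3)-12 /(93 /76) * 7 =-49184348015311 /651761856000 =-75.46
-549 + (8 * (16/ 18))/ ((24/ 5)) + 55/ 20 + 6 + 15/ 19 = -537.98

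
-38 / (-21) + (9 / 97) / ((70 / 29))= 1.85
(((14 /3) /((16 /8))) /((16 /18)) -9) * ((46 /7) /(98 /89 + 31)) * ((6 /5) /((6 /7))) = -104397 /57140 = -1.83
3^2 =9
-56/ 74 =-28/ 37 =-0.76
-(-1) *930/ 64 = 465/ 32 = 14.53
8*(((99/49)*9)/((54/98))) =264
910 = 910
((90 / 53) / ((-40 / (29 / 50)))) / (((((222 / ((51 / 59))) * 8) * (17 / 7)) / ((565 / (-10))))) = 206451 / 740473600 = 0.00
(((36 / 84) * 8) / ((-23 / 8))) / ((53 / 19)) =-3648 / 8533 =-0.43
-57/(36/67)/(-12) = 1273/144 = 8.84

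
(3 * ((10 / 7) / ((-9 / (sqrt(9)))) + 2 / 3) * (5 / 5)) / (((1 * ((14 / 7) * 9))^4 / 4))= 1 / 45927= 0.00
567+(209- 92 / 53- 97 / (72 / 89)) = 2497043 / 3816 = 654.36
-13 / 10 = -1.30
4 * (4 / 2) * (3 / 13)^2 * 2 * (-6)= -864 / 169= -5.11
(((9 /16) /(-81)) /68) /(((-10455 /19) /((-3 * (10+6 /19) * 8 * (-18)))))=49 /59245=0.00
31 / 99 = 0.31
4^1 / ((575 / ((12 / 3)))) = 16 / 575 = 0.03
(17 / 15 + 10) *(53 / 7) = 8851 / 105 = 84.30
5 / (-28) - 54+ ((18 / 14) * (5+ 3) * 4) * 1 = -13.04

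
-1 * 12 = -12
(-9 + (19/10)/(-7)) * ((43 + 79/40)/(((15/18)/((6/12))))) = -500379/2000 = -250.19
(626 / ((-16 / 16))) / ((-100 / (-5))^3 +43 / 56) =-35056 / 448043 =-0.08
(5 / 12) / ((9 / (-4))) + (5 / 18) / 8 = -65 / 432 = -0.15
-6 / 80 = -3 / 40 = -0.08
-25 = -25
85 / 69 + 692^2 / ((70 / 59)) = 974730647 / 2415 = 403615.17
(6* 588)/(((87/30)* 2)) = 17640/29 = 608.28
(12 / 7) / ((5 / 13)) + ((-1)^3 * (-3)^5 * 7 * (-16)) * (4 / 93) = -1166.12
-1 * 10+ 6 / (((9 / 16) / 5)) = 130 / 3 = 43.33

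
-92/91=-1.01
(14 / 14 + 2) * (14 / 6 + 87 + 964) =3160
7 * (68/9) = 476/9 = 52.89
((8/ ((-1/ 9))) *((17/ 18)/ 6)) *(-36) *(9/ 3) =1224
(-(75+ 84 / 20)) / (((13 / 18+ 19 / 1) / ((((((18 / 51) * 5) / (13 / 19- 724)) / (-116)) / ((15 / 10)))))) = -5016 / 89082635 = -0.00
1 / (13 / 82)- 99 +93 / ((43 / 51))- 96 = -43820 / 559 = -78.39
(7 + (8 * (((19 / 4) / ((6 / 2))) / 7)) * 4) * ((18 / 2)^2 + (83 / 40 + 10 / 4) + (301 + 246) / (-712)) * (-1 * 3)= -11283961 / 3115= -3622.46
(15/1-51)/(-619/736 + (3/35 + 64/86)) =39876480/12331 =3233.84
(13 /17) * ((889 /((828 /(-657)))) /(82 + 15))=-843661 /151708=-5.56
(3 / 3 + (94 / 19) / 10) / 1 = 142 / 95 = 1.49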